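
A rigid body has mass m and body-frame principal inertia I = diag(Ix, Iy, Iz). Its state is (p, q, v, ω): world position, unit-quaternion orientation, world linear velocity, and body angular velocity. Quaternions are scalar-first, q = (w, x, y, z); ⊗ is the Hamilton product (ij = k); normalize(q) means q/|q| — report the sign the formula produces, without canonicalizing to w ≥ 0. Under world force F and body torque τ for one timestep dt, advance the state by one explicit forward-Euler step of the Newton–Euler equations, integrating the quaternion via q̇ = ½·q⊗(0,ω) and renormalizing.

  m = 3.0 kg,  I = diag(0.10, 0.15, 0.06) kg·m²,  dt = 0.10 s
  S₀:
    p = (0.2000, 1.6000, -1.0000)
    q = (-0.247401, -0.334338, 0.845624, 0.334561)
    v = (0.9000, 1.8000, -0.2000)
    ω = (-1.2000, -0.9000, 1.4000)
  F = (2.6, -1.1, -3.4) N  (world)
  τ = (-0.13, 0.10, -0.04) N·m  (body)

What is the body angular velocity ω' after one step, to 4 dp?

ω' = (-1.4434, -0.7885, 1.2433)

gyro term ω×Iω = (0.1134, -0.0672, 0.0540)
(τ − ω×Iω)/I = (-2.4340, 1.1147, -1.5667)
new body rate ω' = (-1.4434, -0.7885, 1.2433)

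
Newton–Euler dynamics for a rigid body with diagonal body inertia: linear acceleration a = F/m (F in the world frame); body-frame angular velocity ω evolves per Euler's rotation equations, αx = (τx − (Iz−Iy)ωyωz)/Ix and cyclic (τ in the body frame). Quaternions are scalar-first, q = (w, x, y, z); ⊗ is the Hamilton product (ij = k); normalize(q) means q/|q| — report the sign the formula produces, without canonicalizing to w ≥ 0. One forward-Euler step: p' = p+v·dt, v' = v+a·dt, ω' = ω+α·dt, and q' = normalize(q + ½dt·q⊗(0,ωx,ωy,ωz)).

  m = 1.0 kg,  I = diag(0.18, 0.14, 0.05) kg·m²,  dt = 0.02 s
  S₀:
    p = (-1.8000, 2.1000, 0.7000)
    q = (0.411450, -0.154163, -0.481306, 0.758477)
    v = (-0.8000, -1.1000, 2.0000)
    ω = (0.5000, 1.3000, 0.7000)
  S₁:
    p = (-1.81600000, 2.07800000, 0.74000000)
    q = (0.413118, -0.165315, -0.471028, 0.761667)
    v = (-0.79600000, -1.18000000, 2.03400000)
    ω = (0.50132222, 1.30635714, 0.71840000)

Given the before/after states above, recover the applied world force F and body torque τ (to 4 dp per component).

velocity change Δv = (0.00400000, -0.08000000, 0.03400000)
applied force F = (0.2000, -4.0000, 1.7000)
rate change Δω = (0.00132222, 0.00635714, 0.01840000)
gyro term ω₀×Iω₀ = (-0.0819, 0.0455, -0.0260)
τ = I·(Δω/dt) + ω₀×(Iω₀) = (-0.0700, 0.0900, 0.0200)

F = (0.2000, -4.0000, 1.7000)
τ = (-0.0700, 0.0900, 0.0200)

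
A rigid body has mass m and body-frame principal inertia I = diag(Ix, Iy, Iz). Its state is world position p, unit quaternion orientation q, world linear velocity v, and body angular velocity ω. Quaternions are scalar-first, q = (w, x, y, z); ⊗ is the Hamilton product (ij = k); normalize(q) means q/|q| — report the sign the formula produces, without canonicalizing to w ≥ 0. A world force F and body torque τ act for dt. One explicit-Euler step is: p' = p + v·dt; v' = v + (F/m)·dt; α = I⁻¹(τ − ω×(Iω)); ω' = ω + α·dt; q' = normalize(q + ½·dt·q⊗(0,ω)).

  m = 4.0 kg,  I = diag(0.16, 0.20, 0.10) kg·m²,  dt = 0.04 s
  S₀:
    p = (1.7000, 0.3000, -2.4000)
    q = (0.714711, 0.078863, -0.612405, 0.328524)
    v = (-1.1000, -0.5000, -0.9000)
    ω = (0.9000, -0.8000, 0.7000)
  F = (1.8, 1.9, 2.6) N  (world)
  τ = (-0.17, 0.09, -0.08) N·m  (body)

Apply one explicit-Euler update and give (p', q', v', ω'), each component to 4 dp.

p' = (1.6560, 0.2800, -2.4360)
q' = (0.6986, 0.0884, -0.6188, 0.3482)
v' = (-1.0820, -0.4810, -0.8740)
ω' = (0.8435, -0.7896, 0.6795)

angular accel α = (-1.4125, 0.2610, -0.5120)
ω' = ω + α·dt = (0.8435, -0.7896, 0.6795)
q⊗(0,ω) = (-0.7908675, 0.4773756, -0.3313013, 0.9883718)
q + ½dt·q⊗(0,ω), renormalized = (0.6986, 0.0884, -0.6188, 0.3482)
a = F/m = (0.4500, 0.4750, 0.6500)
p + v·dt = (1.6560, 0.2800, -2.4360)
new velocity v' = (-1.0820, -0.4810, -0.8740)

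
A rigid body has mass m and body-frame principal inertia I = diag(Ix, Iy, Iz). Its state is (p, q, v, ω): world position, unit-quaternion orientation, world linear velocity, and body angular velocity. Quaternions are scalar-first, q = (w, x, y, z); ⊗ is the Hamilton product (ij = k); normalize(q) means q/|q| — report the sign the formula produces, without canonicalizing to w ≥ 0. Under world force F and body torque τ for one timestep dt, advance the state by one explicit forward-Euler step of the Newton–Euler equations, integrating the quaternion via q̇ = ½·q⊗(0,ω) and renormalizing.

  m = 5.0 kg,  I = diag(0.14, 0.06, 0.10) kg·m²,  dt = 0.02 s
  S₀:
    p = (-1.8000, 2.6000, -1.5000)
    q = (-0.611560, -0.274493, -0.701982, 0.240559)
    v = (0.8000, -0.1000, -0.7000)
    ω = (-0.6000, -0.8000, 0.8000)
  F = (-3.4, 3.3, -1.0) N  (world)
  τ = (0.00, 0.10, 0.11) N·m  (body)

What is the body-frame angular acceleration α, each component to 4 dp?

α = (0.1829, 1.9867, 1.4840)

gyro term ω×Iω = (-0.0256, -0.0192, -0.0384)
α = I⁻¹(τ − ω×Iω) = (0.1829, 1.9867, 1.4840)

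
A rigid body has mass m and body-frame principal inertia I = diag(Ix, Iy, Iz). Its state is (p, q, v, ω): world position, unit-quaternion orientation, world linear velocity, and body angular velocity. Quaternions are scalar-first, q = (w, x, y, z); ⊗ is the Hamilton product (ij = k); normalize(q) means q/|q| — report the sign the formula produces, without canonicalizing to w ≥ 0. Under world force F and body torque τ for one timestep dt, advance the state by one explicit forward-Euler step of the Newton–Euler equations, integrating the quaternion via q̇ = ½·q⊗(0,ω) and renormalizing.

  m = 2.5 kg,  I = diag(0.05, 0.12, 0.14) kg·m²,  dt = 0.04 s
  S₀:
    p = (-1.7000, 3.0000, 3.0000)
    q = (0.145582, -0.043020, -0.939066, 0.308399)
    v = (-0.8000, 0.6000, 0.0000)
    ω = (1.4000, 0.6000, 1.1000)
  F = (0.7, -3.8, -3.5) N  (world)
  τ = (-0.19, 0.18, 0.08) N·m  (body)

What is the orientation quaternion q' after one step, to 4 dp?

q' = (0.1512, -0.0633, -0.9271, 0.3371)

2q̇ = q⊗(0,ω) = (0.2844287, -1.0141972, 0.5664298, 1.4490206)
q + ½dt·q⊗(0,ω), renormalized = (0.1512, -0.0633, -0.9271, 0.3371)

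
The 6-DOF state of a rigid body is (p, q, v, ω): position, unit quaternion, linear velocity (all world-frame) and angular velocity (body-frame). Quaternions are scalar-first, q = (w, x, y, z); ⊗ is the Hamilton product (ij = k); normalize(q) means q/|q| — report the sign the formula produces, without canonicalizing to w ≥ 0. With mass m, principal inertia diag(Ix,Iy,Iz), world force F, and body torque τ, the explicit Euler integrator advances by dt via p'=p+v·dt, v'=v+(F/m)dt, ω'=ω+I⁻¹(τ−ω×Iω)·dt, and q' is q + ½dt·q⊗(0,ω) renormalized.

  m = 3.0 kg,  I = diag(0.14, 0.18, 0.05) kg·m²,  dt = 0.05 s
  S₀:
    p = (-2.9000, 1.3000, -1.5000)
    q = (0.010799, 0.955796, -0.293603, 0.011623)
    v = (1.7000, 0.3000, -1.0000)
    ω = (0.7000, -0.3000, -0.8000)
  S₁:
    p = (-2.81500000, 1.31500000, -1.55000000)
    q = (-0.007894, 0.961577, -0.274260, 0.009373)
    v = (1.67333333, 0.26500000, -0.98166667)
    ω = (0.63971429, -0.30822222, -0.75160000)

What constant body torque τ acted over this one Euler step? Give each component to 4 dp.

rate change Δω = (-0.06028571, -0.00822222, 0.04840000)
ω₀×(Iω₀) = (-0.0312, -0.0504, -0.0084)
applied torque τ = (-0.2000, -0.0800, 0.0400)

τ = (-0.2000, -0.0800, 0.0400)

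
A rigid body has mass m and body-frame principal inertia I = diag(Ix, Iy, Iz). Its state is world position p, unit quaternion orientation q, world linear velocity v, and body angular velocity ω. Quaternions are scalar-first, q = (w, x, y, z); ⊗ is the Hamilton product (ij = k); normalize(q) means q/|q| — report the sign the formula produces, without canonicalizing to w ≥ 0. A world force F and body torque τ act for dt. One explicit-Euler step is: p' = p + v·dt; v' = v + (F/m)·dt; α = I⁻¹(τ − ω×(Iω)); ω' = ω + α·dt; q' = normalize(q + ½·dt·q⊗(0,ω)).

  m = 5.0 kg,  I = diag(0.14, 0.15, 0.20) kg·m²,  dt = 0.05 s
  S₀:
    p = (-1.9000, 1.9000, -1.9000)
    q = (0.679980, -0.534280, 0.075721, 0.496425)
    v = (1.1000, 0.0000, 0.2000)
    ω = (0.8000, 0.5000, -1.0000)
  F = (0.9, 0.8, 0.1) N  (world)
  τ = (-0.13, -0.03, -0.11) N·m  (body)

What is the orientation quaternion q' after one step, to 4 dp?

q' = (0.7017, -0.5285, 0.0807, 0.4710)

q⊗(0,ω) = (0.8859885, 0.2200505, 0.2028500, -1.0076968)
q' = normalize(q + ½dt·q⊗(0,ω)) = (0.7017, -0.5285, 0.0807, 0.4710)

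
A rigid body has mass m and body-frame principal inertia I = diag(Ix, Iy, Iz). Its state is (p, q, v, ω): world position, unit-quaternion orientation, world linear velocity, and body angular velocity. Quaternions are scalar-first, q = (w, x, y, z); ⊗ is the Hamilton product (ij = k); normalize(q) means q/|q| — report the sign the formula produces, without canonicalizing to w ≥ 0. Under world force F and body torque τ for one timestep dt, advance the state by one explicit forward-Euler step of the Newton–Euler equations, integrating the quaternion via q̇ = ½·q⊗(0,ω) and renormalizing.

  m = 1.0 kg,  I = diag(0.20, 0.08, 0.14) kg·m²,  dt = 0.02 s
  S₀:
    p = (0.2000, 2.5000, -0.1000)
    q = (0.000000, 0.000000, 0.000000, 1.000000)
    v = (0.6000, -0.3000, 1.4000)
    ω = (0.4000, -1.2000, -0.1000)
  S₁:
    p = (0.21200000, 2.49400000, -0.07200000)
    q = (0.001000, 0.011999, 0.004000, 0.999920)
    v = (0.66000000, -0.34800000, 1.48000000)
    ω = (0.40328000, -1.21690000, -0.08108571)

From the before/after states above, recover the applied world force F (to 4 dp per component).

Δv = v₁−v₀ = (0.06000000, -0.04800000, 0.08000000)
m·(v₁−v₀)/dt = (3.0000, -2.4000, 4.0000)

F = (3.0000, -2.4000, 4.0000)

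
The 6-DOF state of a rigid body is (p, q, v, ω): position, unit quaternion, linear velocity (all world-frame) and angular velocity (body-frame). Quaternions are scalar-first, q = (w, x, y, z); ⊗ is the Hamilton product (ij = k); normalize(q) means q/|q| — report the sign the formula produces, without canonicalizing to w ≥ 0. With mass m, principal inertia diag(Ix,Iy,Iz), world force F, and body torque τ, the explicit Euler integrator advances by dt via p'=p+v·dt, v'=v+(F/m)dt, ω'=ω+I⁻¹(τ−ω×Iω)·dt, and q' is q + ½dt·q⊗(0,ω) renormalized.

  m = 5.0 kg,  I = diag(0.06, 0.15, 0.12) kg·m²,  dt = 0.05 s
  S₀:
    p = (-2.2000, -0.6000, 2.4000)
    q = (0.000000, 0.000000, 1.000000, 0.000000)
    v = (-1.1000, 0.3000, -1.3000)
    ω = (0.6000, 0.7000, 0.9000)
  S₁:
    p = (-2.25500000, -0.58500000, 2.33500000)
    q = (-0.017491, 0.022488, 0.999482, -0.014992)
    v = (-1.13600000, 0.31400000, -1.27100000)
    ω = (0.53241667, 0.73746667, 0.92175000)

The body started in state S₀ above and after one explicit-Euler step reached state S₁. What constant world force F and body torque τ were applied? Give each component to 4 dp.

Δω = ω₁−ω₀ = (-0.06758333, 0.03746667, 0.02175000)
precession coupling = (-0.0189, -0.0324, 0.0378)
τ = I·(Δω/dt) + ω₀×(Iω₀) = (-0.1000, 0.0800, 0.0900)
v₁ − v₀ = (-0.03600000, 0.01400000, 0.02900000)
applied force F = (-3.6000, 1.4000, 2.9000)

F = (-3.6000, 1.4000, 2.9000)
τ = (-0.1000, 0.0800, 0.0900)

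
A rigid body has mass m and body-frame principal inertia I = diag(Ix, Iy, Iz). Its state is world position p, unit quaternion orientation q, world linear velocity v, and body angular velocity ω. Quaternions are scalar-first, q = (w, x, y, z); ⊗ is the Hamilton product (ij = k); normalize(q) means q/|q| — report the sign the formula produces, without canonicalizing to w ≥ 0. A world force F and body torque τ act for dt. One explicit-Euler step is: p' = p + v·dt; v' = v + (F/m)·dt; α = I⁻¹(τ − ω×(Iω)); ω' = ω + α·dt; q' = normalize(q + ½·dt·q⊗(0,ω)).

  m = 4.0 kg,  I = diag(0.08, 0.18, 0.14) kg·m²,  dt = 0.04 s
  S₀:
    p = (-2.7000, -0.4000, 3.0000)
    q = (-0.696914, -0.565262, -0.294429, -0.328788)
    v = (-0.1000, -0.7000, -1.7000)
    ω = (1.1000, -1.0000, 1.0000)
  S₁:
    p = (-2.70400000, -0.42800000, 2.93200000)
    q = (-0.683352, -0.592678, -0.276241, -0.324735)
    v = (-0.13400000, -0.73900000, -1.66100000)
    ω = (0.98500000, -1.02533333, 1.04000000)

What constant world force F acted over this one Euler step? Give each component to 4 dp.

F = (-3.4000, -3.9000, 3.9000)

velocity change Δv = (-0.03400000, -0.03900000, 0.03900000)
applied force F = (-3.4000, -3.9000, 3.9000)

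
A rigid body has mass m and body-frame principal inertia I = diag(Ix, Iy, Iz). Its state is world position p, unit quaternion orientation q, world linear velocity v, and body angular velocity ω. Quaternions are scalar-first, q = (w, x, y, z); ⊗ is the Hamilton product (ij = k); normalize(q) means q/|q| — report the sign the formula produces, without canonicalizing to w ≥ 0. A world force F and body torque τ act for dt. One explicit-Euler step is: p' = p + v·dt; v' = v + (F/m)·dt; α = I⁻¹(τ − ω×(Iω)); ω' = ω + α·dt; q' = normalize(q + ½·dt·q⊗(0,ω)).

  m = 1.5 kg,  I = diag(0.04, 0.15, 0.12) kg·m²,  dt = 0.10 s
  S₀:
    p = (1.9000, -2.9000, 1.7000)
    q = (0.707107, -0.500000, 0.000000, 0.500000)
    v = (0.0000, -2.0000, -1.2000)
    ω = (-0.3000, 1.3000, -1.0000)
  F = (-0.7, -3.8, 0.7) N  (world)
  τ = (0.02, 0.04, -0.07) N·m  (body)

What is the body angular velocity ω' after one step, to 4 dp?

ω' = (-0.3475, 1.3427, -1.0226)

ω×(Iω) gyroscopic = (0.0390, -0.0240, -0.0429)
α = I⁻¹(τ − ω×Iω) = (-0.4750, 0.4267, -0.2258)
ω + α·dt = (-0.3475, 1.3427, -1.0226)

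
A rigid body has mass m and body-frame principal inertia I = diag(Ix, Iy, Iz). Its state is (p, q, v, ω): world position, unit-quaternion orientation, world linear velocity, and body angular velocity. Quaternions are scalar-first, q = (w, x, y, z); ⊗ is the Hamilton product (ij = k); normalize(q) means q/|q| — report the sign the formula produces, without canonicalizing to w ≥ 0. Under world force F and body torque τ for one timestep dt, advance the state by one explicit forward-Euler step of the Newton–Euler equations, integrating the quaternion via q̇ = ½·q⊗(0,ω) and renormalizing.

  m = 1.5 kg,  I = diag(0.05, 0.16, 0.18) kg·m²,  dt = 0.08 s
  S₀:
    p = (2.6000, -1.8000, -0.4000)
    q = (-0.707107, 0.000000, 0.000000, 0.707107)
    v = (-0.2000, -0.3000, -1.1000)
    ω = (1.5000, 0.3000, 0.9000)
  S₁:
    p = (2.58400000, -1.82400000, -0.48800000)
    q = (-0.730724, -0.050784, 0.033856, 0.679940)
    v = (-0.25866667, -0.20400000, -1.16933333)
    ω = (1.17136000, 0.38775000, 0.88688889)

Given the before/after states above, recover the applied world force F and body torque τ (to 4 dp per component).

F = (-1.1000, 1.8000, -1.3000)
τ = (-0.2000, 0.0000, 0.0200)

Δω = ω₁−ω₀ = (-0.32864000, 0.08775000, -0.01311111)
gyro term ω₀×Iω₀ = (0.0054, -0.1755, 0.0495)
τ = I·(Δω/dt) + ω₀×(Iω₀) = (-0.2000, 0.0000, 0.0200)
v₁ − v₀ = (-0.05866667, 0.09600000, -0.06933333)
F = m·Δv/dt = (-1.1000, 1.8000, -1.3000)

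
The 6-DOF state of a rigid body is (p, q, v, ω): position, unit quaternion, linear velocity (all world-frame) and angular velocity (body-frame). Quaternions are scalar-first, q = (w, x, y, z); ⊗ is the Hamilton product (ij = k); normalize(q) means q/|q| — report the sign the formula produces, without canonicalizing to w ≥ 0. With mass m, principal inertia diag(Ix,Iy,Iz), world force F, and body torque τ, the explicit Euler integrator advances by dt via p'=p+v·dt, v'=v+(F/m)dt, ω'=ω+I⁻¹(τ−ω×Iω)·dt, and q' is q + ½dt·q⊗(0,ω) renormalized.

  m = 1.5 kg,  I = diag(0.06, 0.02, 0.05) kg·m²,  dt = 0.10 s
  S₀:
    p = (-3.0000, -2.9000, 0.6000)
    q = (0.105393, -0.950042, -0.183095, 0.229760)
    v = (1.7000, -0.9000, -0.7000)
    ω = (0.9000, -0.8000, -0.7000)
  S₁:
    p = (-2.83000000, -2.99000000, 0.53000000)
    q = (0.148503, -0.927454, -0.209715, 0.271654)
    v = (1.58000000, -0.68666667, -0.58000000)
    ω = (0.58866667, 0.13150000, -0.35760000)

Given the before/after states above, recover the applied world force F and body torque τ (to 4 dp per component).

velocity change Δv = (-0.12000000, 0.21333333, 0.12000000)
applied force F = (-1.8000, 3.2000, 1.8000)
Δω = ω₁−ω₀ = (-0.31133333, 0.93150000, 0.34240000)
τ = I·(Δω/dt) + ω₀×(Iω₀) = (-0.1700, 0.1800, 0.2000)

F = (-1.8000, 3.2000, 1.8000)
τ = (-0.1700, 0.1800, 0.2000)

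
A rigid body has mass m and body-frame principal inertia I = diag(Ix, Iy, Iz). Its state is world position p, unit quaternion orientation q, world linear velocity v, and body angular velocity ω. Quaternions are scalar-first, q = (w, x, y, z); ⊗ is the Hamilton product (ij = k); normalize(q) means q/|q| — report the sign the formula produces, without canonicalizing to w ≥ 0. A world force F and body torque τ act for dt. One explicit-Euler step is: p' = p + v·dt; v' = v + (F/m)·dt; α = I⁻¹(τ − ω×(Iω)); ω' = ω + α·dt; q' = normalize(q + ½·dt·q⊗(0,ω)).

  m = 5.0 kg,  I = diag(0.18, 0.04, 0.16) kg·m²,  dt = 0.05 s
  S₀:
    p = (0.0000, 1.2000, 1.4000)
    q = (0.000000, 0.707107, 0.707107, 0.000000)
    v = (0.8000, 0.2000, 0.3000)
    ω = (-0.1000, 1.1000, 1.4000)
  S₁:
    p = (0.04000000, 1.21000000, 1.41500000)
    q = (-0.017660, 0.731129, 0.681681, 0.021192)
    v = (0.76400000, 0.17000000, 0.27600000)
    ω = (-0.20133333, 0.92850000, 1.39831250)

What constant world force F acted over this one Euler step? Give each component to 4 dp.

F = (-3.6000, -3.0000, -2.4000)

Δv = v₁−v₀ = (-0.03600000, -0.03000000, -0.02400000)
m·(v₁−v₀)/dt = (-3.6000, -3.0000, -2.4000)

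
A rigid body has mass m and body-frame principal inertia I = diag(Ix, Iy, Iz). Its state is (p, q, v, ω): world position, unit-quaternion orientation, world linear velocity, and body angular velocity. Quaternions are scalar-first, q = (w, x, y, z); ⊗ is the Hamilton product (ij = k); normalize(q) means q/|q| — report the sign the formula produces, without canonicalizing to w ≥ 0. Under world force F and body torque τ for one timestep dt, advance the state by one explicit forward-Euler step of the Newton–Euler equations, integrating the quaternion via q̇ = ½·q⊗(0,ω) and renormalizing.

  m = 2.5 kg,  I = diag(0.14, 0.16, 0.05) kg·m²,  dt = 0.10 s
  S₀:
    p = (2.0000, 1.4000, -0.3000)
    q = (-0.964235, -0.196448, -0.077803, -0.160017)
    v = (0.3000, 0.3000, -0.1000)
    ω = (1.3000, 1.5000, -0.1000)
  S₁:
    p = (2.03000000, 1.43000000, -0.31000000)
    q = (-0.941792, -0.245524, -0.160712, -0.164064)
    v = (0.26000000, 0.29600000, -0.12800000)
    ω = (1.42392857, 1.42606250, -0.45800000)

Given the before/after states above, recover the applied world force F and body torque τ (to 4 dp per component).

rate change Δω = (0.12392857, -0.07393750, -0.35800000)
ω₀×(Iω₀) = (0.0165, -0.0117, 0.0390)
applied torque τ = (0.1900, -0.1300, -0.1400)
velocity change Δv = (-0.04000000, -0.00400000, -0.02800000)
applied force F = (-1.0000, -0.1000, -0.7000)

F = (-1.0000, -0.1000, -0.7000)
τ = (0.1900, -0.1300, -0.1400)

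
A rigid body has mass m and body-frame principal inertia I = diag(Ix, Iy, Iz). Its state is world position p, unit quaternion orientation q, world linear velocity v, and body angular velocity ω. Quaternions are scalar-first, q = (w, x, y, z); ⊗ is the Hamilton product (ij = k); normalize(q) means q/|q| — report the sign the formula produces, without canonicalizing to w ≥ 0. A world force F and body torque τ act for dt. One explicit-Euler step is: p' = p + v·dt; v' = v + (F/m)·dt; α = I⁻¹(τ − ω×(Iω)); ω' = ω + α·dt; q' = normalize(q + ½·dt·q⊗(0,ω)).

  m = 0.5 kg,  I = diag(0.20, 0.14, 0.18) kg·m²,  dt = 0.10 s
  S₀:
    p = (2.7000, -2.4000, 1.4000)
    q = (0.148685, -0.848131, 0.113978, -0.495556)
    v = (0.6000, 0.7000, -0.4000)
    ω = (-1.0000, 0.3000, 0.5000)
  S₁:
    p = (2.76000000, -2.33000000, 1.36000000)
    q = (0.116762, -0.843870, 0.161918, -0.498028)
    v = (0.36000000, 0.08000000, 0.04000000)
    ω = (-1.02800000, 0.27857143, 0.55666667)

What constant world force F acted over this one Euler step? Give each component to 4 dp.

F = (-1.2000, -3.1000, 2.2000)

v₁ − v₀ = (-0.24000000, -0.62000000, 0.44000000)
applied force F = (-1.2000, -3.1000, 2.2000)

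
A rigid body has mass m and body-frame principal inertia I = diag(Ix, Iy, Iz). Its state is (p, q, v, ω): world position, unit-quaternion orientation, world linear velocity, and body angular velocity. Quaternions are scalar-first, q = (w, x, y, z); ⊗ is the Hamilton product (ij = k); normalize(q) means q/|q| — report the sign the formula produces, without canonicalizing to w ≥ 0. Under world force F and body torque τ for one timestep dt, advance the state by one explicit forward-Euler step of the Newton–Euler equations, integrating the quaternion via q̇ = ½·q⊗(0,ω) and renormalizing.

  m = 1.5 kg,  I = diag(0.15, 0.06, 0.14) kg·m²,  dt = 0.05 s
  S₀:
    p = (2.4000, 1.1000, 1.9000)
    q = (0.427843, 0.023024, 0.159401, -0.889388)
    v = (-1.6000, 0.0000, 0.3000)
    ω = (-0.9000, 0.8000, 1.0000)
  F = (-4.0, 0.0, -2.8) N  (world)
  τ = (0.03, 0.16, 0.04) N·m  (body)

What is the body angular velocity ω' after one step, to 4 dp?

(τ − ω×Iω)/I = (-0.2267, 2.8167, -0.1771)
new body rate ω' = (-0.9113, 0.9408, 0.9911)

ω' = (-0.9113, 0.9408, 0.9911)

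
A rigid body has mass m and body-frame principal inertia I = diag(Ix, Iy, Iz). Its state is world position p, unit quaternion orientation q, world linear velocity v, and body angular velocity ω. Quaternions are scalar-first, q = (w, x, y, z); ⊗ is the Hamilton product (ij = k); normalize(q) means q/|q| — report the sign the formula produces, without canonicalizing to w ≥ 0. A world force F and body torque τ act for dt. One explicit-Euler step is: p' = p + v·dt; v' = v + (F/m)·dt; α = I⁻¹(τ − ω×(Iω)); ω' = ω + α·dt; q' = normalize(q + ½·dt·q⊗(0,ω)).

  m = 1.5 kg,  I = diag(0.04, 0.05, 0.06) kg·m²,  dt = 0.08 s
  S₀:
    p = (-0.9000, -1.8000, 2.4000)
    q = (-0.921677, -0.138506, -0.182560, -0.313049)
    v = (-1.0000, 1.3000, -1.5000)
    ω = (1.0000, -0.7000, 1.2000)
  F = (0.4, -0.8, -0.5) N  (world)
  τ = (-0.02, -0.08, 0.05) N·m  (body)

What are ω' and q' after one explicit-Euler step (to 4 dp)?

gyro term ω×Iω = (-0.0084, -0.0240, -0.0070)
angular accel α = (-0.2900, -1.1200, 0.9500)
ω + α·dt = (0.9768, -0.7896, 1.2760)
2q̇ = q⊗(0,ω) = (0.3863728, -1.3598833, 0.4983321, -0.8264982)
q + ½dt·q⊗(0,ω), renormalized = (-0.9041, -0.1925, -0.1622, -0.3453)

ω' = (0.9768, -0.7896, 1.2760)
q' = (-0.9041, -0.1925, -0.1622, -0.3453)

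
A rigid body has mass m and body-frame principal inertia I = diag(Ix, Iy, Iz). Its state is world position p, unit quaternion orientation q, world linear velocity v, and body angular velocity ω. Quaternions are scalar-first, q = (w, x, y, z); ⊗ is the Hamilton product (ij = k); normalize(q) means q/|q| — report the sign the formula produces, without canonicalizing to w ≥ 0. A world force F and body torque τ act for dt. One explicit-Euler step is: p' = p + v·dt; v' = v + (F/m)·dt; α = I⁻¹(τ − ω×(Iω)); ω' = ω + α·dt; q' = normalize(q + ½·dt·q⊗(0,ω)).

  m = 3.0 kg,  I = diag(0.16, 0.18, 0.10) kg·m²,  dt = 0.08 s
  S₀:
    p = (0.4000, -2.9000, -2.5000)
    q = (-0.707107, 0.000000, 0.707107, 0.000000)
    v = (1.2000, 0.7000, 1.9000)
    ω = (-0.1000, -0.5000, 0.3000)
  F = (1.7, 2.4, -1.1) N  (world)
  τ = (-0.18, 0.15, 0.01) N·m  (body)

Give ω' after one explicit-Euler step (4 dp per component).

ω' = (-0.1960, -0.4325, 0.3072)

(τ − ω×Iω)/I = (-1.2000, 0.8433, 0.0900)
ω + α·dt = (-0.1960, -0.4325, 0.3072)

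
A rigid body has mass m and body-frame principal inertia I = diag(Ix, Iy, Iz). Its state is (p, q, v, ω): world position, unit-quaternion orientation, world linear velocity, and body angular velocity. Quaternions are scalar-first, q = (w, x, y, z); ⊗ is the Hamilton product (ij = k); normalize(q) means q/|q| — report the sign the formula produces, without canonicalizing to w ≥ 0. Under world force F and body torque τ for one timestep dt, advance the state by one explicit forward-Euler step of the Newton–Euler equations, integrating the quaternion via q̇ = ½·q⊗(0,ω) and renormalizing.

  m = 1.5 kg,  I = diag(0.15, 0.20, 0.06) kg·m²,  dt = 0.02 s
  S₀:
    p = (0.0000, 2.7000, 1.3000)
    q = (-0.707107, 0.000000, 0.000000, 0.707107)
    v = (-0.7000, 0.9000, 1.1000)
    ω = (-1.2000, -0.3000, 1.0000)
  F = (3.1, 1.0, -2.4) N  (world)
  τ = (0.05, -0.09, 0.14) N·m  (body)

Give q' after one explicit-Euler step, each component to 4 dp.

q' = (-0.7141, 0.0106, -0.0064, 0.6999)

2q̇ = q⊗(0,ω) = (-0.7071070, 1.0606605, -0.6363963, -0.7071070)
updated quaternion q' = (-0.7141, 0.0106, -0.0064, 0.6999)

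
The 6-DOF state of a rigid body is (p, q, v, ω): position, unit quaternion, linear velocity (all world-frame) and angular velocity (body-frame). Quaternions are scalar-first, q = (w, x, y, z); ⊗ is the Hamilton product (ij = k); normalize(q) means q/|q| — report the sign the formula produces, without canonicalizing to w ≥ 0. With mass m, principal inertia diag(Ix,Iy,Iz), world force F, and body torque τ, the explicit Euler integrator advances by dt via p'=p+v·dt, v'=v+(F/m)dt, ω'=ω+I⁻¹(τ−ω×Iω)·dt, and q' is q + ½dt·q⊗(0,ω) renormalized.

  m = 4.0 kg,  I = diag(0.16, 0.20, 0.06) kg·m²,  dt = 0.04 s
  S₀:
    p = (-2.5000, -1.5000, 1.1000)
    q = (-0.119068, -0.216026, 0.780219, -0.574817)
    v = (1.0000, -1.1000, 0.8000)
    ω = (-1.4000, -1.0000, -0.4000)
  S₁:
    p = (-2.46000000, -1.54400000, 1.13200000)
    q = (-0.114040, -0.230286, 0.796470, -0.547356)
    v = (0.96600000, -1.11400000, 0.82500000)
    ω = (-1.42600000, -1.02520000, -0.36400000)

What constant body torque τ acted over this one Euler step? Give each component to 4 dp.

ω₁ − ω₀ = (-0.02600000, -0.02520000, 0.03600000)
applied torque τ = (-0.1600, -0.0700, 0.1100)

τ = (-0.1600, -0.0700, 0.1100)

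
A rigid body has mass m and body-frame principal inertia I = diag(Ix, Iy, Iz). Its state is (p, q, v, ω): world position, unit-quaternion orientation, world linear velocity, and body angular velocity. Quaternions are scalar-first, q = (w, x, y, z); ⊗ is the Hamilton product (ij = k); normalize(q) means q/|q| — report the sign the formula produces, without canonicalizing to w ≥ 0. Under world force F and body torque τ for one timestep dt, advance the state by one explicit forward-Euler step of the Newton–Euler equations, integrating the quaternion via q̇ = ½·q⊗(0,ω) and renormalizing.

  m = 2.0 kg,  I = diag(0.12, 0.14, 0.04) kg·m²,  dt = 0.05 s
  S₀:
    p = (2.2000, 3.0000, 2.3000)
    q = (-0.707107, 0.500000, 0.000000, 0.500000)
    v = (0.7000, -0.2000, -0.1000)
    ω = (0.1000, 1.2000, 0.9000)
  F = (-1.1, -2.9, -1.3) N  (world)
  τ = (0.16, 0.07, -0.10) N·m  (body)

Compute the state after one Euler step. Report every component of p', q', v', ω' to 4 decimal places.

α = I⁻¹(τ − ω×Iω) = (2.2333, 0.4486, -2.5600)
ω' = ω + α·dt = (0.2117, 1.2224, 0.7720)
Hamilton product q⊗(0,ω) = (-0.5000000, -0.6707107, -1.2485284, -0.0363963)
q + ½dt·q⊗(0,ω), renormalized = (-0.7191, 0.4829, -0.0312, 0.4987)
new position p' = (2.2350, 2.9900, 2.2950)
v + (F/m)dt = (0.6725, -0.2725, -0.1325)

p' = (2.2350, 2.9900, 2.2950)
q' = (-0.7191, 0.4829, -0.0312, 0.4987)
v' = (0.6725, -0.2725, -0.1325)
ω' = (0.2117, 1.2224, 0.7720)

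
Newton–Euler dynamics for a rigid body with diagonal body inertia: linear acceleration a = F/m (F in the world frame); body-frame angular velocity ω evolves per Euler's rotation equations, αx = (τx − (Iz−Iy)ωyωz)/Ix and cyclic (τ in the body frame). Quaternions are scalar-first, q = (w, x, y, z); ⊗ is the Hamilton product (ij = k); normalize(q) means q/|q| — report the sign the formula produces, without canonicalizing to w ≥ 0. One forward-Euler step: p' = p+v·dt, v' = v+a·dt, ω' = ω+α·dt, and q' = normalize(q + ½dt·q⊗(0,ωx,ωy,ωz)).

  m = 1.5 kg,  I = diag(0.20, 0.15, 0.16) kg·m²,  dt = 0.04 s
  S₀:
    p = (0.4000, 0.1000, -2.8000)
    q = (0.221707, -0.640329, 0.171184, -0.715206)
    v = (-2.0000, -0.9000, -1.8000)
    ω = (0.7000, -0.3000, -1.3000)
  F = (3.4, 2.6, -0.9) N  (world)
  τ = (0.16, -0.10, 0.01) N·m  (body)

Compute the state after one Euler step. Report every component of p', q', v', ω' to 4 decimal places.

α = I⁻¹(τ − ω×Iω) = (0.7805, -0.4240, -0.0031)
new body rate ω' = (0.7312, -0.3170, -1.3001)
q⊗(0,ω) = (-0.4301823, -0.2819061, -1.3995840, -0.2159492)
q' = normalize(q + ½dt·q⊗(0,ω)) = (0.2130, -0.6457, 0.1431, -0.7192)
linear accel F/m = (2.2667, 1.7333, -0.6000)
new position p' = (0.3200, 0.0640, -2.8720)
v + (F/m)dt = (-1.9093, -0.8307, -1.8240)

p' = (0.3200, 0.0640, -2.8720)
q' = (0.2130, -0.6457, 0.1431, -0.7192)
v' = (-1.9093, -0.8307, -1.8240)
ω' = (0.7312, -0.3170, -1.3001)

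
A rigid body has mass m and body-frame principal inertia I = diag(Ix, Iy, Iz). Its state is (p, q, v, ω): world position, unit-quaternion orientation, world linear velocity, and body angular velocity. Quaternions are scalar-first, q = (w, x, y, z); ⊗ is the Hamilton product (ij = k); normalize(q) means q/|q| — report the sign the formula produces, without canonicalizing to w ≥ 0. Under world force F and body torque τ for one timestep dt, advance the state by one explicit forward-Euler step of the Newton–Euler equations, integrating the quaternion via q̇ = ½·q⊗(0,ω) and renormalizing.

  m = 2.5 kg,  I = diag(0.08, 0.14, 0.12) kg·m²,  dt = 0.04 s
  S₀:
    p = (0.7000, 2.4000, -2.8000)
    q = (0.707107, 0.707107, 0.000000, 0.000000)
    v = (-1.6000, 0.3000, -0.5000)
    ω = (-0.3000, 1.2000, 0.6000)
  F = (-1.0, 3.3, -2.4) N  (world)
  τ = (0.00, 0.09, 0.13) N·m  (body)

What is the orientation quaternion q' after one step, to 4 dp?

2q̇ = q⊗(0,ω) = (0.2121321, -0.2121321, 0.4242642, 1.2727926)
q + ½dt·q⊗(0,ω), renormalized = (0.7111, 0.7026, 0.0085, 0.0254)

q' = (0.7111, 0.7026, 0.0085, 0.0254)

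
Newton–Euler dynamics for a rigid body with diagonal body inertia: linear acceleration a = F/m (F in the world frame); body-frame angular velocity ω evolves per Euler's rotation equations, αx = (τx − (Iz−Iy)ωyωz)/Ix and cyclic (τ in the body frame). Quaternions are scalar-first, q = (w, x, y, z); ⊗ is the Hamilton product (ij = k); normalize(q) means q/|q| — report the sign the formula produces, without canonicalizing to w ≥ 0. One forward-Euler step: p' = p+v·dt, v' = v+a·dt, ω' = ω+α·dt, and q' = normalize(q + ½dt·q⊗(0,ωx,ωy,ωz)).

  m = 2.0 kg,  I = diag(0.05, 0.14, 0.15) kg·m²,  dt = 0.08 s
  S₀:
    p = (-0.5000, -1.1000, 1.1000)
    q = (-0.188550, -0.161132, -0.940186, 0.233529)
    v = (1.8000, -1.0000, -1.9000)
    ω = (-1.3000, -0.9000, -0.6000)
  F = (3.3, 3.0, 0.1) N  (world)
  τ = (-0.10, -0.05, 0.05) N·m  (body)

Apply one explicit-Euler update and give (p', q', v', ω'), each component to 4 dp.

p' = (-0.3560, -1.1800, 0.9480)
q' = (-0.2247, -0.1201, -0.9472, 0.1945)
v' = (1.9320, -0.8800, -1.8960)
ω' = (-1.4686, -0.8840, -0.6295)

a = F/m = (1.6500, 1.5000, 0.0500)
p' = p + v·dt = (-0.3560, -1.1800, 0.9480)
v + (F/m)dt = (1.9320, -0.8800, -1.8960)
precession coupling ω×(Iω) = (0.0054, -0.0780, 0.1053)
angular accel α = (-2.1080, 0.2000, -0.3687)
ω + α·dt = (-1.4686, -0.8840, -0.6295)
2q̇ = q⊗(0,ω) = (-0.9155216, 1.0194027, -0.2305719, -0.9640930)
updated quaternion q' = (-0.2247, -0.1201, -0.9472, 0.1945)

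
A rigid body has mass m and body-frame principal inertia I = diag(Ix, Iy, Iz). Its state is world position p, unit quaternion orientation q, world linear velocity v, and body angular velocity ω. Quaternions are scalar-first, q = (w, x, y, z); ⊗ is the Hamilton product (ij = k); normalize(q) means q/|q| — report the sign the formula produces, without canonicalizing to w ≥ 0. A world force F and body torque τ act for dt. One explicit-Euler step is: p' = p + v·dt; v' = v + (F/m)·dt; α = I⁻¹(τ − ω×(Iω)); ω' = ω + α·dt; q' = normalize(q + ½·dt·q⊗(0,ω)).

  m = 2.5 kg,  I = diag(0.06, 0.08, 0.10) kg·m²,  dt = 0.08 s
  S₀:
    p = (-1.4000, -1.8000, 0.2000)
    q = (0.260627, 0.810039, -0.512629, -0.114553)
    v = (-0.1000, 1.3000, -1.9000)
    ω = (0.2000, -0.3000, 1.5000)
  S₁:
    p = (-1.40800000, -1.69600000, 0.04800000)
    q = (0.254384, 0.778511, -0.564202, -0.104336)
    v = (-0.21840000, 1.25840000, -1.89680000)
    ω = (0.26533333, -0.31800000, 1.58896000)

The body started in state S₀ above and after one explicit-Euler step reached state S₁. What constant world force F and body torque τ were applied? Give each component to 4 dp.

F = (-3.7000, -1.3000, 0.1000)
τ = (0.0400, -0.0300, 0.1100)

velocity change Δv = (-0.11840000, -0.04160000, 0.00320000)
F = m·Δv/dt = (-3.7000, -1.3000, 0.1000)
rate change Δω = (0.06533333, -0.01800000, 0.08896000)
applied torque τ = (0.0400, -0.0300, 0.1100)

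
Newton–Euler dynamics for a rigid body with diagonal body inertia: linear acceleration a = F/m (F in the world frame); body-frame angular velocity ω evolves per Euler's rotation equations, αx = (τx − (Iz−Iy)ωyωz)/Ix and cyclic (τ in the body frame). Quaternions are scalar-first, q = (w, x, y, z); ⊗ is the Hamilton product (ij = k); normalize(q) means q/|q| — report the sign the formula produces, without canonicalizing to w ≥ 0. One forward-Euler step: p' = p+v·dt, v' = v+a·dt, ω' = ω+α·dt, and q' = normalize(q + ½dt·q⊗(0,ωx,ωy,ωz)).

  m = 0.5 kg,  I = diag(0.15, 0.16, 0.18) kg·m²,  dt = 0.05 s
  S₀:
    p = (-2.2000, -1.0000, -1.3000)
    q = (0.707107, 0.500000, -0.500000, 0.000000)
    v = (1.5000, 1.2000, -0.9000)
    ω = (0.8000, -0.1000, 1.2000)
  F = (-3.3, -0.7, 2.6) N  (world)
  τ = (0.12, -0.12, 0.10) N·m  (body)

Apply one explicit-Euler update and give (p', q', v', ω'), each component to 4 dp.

angular accel α = (0.8160, -0.5700, 0.5600)
new body rate ω' = (0.8408, -0.1285, 1.2280)
2q̇ = q⊗(0,ω) = (-0.4500000, -0.0343144, -0.6707107, 1.1985284)
q' = normalize(q + ½dt·q⊗(0,ω)) = (0.6954, 0.4988, -0.5164, 0.0299)
a = (-6.6000, -1.4000, 5.2000)
p' = p + v·dt = (-2.1250, -0.9400, -1.3450)
new velocity v' = (1.1700, 1.1300, -0.6400)

p' = (-2.1250, -0.9400, -1.3450)
q' = (0.6954, 0.4988, -0.5164, 0.0299)
v' = (1.1700, 1.1300, -0.6400)
ω' = (0.8408, -0.1285, 1.2280)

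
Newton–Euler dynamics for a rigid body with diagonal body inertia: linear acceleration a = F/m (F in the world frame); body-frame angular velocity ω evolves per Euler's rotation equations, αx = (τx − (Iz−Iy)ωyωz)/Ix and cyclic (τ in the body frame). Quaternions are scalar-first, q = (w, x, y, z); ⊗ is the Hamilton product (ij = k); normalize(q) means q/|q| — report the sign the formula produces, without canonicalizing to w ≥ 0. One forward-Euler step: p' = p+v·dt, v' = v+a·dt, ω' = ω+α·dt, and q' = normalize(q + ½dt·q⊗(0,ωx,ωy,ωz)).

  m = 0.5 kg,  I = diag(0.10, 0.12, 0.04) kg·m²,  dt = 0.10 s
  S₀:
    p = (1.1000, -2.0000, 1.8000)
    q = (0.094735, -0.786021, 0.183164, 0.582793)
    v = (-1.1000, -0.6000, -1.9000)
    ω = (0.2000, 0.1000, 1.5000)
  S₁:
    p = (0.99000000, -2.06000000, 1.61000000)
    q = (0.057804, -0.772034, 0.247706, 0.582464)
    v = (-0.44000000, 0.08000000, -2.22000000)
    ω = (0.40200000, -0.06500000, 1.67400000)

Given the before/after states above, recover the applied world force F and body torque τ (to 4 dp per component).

rate change Δω = (0.20200000, -0.16500000, 0.17400000)
applied torque τ = (0.1900, -0.1800, 0.0700)
velocity change Δv = (0.66000000, 0.68000000, -0.32000000)
F = m·Δv/dt = (3.3000, 3.4000, -1.6000)

F = (3.3000, 3.4000, -1.6000)
τ = (0.1900, -0.1800, 0.0700)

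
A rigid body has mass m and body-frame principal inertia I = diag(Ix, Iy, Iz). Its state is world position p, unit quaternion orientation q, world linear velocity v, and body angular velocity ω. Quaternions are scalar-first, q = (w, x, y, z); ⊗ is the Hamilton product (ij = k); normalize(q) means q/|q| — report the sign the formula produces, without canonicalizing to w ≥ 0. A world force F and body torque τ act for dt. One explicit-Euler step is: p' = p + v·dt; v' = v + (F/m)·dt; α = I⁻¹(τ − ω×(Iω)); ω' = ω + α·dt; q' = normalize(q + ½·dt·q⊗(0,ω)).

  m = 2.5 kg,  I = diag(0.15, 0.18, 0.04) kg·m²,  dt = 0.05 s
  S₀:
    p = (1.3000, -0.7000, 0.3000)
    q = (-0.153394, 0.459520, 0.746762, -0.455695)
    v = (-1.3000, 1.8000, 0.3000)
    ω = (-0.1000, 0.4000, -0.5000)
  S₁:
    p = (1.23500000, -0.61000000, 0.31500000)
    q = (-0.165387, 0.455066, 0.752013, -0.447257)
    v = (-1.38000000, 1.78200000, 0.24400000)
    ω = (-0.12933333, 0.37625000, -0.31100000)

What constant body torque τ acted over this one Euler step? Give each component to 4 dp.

rate change Δω = (-0.02933333, -0.02375000, 0.18900000)
ω₀×(Iω₀) = (0.0280, 0.0055, -0.0012)
τ = I·(Δω/dt) + ω₀×(Iω₀) = (-0.0600, -0.0800, 0.1500)

τ = (-0.0600, -0.0800, 0.1500)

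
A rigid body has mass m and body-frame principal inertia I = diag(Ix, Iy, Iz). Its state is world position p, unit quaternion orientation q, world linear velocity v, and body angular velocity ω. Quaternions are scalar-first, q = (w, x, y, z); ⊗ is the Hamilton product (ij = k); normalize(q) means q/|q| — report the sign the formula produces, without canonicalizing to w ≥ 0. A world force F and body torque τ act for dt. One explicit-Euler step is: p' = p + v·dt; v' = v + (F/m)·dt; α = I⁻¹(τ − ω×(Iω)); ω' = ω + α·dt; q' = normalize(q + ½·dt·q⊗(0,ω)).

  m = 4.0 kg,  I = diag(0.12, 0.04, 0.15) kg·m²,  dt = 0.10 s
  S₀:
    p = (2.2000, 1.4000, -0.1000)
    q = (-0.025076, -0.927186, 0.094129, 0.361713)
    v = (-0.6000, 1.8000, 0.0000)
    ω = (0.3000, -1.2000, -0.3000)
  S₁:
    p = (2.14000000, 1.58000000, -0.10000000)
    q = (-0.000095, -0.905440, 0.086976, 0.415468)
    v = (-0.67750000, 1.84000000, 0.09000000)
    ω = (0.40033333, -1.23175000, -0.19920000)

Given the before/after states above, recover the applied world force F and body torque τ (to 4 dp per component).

F = (-3.1000, 1.6000, 3.6000)
τ = (0.1600, -0.0100, 0.1800)

velocity change Δv = (-0.07750000, 0.04000000, 0.09000000)
applied force F = (-3.1000, 1.6000, 3.6000)
ω₁ − ω₀ = (0.10033333, -0.03175000, 0.10080000)
applied torque τ = (0.1600, -0.0100, 0.1800)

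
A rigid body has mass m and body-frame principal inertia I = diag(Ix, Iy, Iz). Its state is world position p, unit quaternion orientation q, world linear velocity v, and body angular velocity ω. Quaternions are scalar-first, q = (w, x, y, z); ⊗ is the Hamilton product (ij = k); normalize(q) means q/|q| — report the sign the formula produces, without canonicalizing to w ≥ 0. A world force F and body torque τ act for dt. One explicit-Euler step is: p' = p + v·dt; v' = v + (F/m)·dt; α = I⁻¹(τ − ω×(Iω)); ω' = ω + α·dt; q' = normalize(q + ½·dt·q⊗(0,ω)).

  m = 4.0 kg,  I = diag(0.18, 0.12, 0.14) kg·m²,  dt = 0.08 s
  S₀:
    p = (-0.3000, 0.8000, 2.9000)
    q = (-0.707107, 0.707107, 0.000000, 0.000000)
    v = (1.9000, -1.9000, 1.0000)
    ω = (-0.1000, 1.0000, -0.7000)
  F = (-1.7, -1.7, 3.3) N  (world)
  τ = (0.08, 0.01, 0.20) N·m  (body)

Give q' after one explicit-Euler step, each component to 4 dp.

q' = (-0.7034, 0.7091, -0.0085, 0.0480)

2q̇ = q⊗(0,ω) = (0.0707107, 0.0707107, -0.2121321, 1.2020819)
q + ½dt·q⊗(0,ω), renormalized = (-0.7034, 0.7091, -0.0085, 0.0480)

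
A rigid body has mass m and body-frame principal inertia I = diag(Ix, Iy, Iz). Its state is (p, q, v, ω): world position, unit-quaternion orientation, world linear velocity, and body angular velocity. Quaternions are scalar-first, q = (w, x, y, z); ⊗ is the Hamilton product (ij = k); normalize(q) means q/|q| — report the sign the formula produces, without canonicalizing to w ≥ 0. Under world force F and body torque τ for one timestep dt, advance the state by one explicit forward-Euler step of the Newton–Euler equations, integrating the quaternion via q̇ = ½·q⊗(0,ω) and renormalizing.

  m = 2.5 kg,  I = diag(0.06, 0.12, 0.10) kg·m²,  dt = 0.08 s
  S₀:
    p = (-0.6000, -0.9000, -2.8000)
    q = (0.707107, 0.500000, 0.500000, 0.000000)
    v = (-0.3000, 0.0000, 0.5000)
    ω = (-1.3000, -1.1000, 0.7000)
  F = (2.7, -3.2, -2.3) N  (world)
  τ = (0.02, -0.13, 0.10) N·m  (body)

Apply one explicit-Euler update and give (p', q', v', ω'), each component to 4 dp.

p' = (-0.6240, -0.9000, -2.7600)
q' = (0.7531, 0.4759, 0.4537, 0.0237)
v' = (-0.2136, -0.1024, 0.4264)
ω' = (-1.2939, -1.2109, 0.7114)

linear accel F/m = (1.0800, -1.2800, -0.9200)
p' = p + v·dt = (-0.6240, -0.9000, -2.7600)
new velocity v' = (-0.2136, -0.1024, 0.4264)
precession coupling ω×(Iω) = (0.0154, 0.0364, 0.0858)
α = I⁻¹(τ − ω×Iω) = (0.0767, -1.3867, 0.1420)
ω' = ω + α·dt = (-1.2939, -1.2109, 0.7114)
Hamilton product q⊗(0,ω) = (1.2000000, -0.5692391, -1.1278177, 0.5949749)
updated quaternion q' = (0.7531, 0.4759, 0.4537, 0.0237)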